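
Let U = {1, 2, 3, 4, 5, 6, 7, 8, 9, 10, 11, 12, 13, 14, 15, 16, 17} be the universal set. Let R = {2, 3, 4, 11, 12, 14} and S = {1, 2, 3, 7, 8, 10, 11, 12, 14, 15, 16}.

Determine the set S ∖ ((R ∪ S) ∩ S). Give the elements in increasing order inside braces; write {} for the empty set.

R ∪ S = {1, 2, 3, 4, 7, 8, 10, 11, 12, 14, 15, 16}
(R ∪ S) ∩ S = {1, 2, 3, 7, 8, 10, 11, 12, 14, 15, 16}
S ∖ ((R ∪ S) ∩ S) = {}

{}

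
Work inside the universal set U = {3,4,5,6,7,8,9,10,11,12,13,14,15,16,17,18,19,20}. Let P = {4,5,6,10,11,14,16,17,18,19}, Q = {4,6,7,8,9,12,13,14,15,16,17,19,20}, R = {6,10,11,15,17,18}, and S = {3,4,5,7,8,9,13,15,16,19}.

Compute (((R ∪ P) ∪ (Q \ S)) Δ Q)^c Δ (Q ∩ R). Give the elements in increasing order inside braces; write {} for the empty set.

{3,4,12,14,16,19,20}

R ∪ P = {4,5,6,10,11,14,15,16,17,18,19}
Q \ S = {6,12,14,17,20}
(R ∪ P) ∪ (Q \ S) = {4,5,6,10,11,12,14,15,16,17,18,19,20}
((R ∪ P) ∪ (Q \ S)) Δ Q = {5,7,8,9,10,11,13,18}
(((R ∪ P) ∪ (Q \ S)) Δ Q)^c = {3,4,6,12,14,15,16,17,19,20}
Q ∩ R = {6,15,17}
(((R ∪ P) ∪ (Q \ S)) Δ Q)^c Δ (Q ∩ R) = {3,4,12,14,16,19,20}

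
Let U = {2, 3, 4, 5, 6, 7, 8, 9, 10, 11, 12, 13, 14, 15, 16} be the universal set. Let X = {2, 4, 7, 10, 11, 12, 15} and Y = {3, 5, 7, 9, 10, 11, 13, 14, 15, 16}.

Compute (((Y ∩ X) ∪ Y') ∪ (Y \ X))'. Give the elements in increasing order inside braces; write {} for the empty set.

{}

Y ∩ X = {7, 10, 11, 15}
Y' = {2, 4, 6, 8, 12}
(Y ∩ X) ∪ Y' = {2, 4, 6, 7, 8, 10, 11, 12, 15}
Y \ X = {3, 5, 9, 13, 14, 16}
((Y ∩ X) ∪ Y') ∪ (Y \ X) = {2, 3, 4, 5, 6, 7, 8, 9, 10, 11, 12, 13, 14, 15, 16}
(((Y ∩ X) ∪ Y') ∪ (Y \ X))' = {}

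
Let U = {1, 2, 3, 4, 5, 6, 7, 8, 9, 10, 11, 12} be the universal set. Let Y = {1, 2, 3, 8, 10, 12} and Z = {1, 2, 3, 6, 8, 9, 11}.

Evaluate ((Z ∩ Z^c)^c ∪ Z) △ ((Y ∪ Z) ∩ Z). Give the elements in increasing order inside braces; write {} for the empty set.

Z^c = {4, 5, 7, 10, 12}
Z ∩ Z^c = {}
(Z ∩ Z^c)^c = {1, 2, 3, 4, 5, 6, 7, 8, 9, 10, 11, 12}
(Z ∩ Z^c)^c ∪ Z = {1, 2, 3, 4, 5, 6, 7, 8, 9, 10, 11, 12}
Y ∪ Z = {1, 2, 3, 6, 8, 9, 10, 11, 12}
(Y ∪ Z) ∩ Z = {1, 2, 3, 6, 8, 9, 11}
((Z ∩ Z^c)^c ∪ Z) △ ((Y ∪ Z) ∩ Z) = {4, 5, 7, 10, 12}

{4, 5, 7, 10, 12}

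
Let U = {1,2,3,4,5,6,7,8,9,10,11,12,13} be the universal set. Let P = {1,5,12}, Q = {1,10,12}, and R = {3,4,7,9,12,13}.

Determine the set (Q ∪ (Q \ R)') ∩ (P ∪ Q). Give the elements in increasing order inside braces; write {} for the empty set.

{1,5,10,12}

Q \ R = {1,10}
(Q \ R)' = {2,3,4,5,6,7,8,9,11,12,13}
Q ∪ (Q \ R)' = {1,2,3,4,5,6,7,8,9,10,11,12,13}
P ∪ Q = {1,5,10,12}
(Q ∪ (Q \ R)') ∩ (P ∪ Q) = {1,5,10,12}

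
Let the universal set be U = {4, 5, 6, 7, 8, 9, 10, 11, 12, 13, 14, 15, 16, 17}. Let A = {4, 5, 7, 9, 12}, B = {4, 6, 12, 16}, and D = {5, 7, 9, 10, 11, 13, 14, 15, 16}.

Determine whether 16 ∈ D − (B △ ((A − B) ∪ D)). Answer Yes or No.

16 ∉ A and 16 ∈ B, so 16 ∉ A − B
16 ∉ (A − B) and 16 ∈ D, so 16 ∈ (A − B) ∪ D
16 ∈ B and 16 ∈ ((A − B) ∪ D), so 16 ∉ B △ ((A − B) ∪ D)
16 ∈ D and 16 ∉ (B △ ((A − B) ∪ D)), so 16 ∈ D − (B △ ((A − B) ∪ D))

Yes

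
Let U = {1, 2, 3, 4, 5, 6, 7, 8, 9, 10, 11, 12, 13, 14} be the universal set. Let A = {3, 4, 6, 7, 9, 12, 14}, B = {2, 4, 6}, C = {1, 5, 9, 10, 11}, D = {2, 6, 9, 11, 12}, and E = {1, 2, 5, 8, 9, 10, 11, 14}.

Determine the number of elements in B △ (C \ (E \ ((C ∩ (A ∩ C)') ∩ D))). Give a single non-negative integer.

4

A ∩ C = {9}
(A ∩ C)' = {1, 2, 3, 4, 5, 6, 7, 8, 10, 11, 12, 13, 14}
C ∩ (A ∩ C)' = {1, 5, 10, 11}
(C ∩ (A ∩ C)') ∩ D = {11}
E \ ((C ∩ (A ∩ C)') ∩ D) = {1, 2, 5, 8, 9, 10, 14}
C \ (E \ ((C ∩ (A ∩ C)') ∩ D)) = {11}
B △ (C \ (E \ ((C ∩ (A ∩ C)') ∩ D))) = {2, 4, 6, 11}
|B △ (C \ (E \ ((C ∩ (A ∩ C)') ∩ D)))| = 4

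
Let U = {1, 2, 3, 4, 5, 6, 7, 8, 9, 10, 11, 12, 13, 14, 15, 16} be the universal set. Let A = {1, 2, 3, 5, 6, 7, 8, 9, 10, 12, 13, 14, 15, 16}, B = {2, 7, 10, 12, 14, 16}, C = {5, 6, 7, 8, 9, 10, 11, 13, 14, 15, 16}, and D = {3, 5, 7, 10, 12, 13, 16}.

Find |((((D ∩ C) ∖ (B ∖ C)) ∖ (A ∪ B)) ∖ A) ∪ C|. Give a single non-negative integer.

11

D ∩ C = {5, 7, 10, 13, 16}
B ∖ C = {2, 12}
(D ∩ C) ∖ (B ∖ C) = {5, 7, 10, 13, 16}
A ∪ B = {1, 2, 3, 5, 6, 7, 8, 9, 10, 12, 13, 14, 15, 16}
((D ∩ C) ∖ (B ∖ C)) ∖ (A ∪ B) = {}
(((D ∩ C) ∖ (B ∖ C)) ∖ (A ∪ B)) ∖ A = {}
((((D ∩ C) ∖ (B ∖ C)) ∖ (A ∪ B)) ∖ A) ∪ C = {5, 6, 7, 8, 9, 10, 11, 13, 14, 15, 16}
|((((D ∩ C) ∖ (B ∖ C)) ∖ (A ∪ B)) ∖ A) ∪ C| = 11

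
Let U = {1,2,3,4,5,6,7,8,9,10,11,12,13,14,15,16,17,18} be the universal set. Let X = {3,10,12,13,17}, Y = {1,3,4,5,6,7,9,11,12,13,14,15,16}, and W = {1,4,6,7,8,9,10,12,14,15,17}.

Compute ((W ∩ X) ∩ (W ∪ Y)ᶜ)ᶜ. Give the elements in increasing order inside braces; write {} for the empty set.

W ∩ X = {10,12,17}
W ∪ Y = {1,3,4,5,6,7,8,9,10,11,12,13,14,15,16,17}
(W ∪ Y)ᶜ = {2,18}
(W ∩ X) ∩ (W ∪ Y)ᶜ = {}
((W ∩ X) ∩ (W ∪ Y)ᶜ)ᶜ = {1,2,3,4,5,6,7,8,9,10,11,12,13,14,15,16,17,18}

{1,2,3,4,5,6,7,8,9,10,11,12,13,14,15,16,17,18}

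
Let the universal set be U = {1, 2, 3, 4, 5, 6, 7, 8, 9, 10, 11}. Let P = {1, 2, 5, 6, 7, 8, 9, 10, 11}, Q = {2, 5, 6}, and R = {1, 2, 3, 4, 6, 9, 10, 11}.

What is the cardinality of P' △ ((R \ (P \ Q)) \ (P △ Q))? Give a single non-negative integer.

P' = {3, 4}
P \ Q = {1, 7, 8, 9, 10, 11}
R \ (P \ Q) = {2, 3, 4, 6}
P △ Q = {1, 7, 8, 9, 10, 11}
(R \ (P \ Q)) \ (P △ Q) = {2, 3, 4, 6}
P' △ ((R \ (P \ Q)) \ (P △ Q)) = {2, 6}
|P' △ ((R \ (P \ Q)) \ (P △ Q))| = 2

2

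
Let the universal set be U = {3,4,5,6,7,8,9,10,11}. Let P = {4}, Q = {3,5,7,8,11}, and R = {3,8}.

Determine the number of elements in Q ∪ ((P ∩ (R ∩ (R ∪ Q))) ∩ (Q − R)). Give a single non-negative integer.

R ∪ Q = {3,5,7,8,11}
R ∩ (R ∪ Q) = {3,8}
P ∩ (R ∩ (R ∪ Q)) = {}
Q − R = {5,7,11}
(P ∩ (R ∩ (R ∪ Q))) ∩ (Q − R) = {}
Q ∪ ((P ∩ (R ∩ (R ∪ Q))) ∩ (Q − R)) = {3,5,7,8,11}
|Q ∪ ((P ∩ (R ∩ (R ∪ Q))) ∩ (Q − R))| = 5

5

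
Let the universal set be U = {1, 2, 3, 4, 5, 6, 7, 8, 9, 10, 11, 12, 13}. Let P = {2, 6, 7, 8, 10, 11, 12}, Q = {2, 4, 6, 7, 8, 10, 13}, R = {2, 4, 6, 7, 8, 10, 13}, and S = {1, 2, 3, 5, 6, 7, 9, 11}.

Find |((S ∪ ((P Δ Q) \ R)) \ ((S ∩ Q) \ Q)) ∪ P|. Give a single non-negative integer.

P Δ Q = {4, 11, 12, 13}
(P Δ Q) \ R = {11, 12}
S ∪ ((P Δ Q) \ R) = {1, 2, 3, 5, 6, 7, 9, 11, 12}
S ∩ Q = {2, 6, 7}
(S ∩ Q) \ Q = {}
(S ∪ ((P Δ Q) \ R)) \ ((S ∩ Q) \ Q) = {1, 2, 3, 5, 6, 7, 9, 11, 12}
((S ∪ ((P Δ Q) \ R)) \ ((S ∩ Q) \ Q)) ∪ P = {1, 2, 3, 5, 6, 7, 8, 9, 10, 11, 12}
|((S ∪ ((P Δ Q) \ R)) \ ((S ∩ Q) \ Q)) ∪ P| = 11

11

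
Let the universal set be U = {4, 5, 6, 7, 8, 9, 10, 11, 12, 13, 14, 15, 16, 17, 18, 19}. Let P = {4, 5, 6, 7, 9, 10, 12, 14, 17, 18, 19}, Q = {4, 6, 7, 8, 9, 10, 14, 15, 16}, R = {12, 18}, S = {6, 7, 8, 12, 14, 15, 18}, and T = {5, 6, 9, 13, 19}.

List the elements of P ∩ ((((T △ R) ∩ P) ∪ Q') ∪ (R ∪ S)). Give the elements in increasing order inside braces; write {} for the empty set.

T △ R = {5, 6, 9, 12, 13, 18, 19}
(T △ R) ∩ P = {5, 6, 9, 12, 18, 19}
Q' = {5, 11, 12, 13, 17, 18, 19}
((T △ R) ∩ P) ∪ Q' = {5, 6, 9, 11, 12, 13, 17, 18, 19}
R ∪ S = {6, 7, 8, 12, 14, 15, 18}
(((T △ R) ∩ P) ∪ Q') ∪ (R ∪ S) = {5, 6, 7, 8, 9, 11, 12, 13, 14, 15, 17, 18, 19}
P ∩ ((((T △ R) ∩ P) ∪ Q') ∪ (R ∪ S)) = {5, 6, 7, 9, 12, 14, 17, 18, 19}

{5, 6, 7, 9, 12, 14, 17, 18, 19}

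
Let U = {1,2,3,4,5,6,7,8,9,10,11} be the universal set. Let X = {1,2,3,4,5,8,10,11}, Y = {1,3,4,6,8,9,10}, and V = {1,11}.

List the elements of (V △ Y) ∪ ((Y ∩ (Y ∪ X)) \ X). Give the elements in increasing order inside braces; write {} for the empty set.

V △ Y = {3,4,6,8,9,10,11}
Y ∪ X = {1,2,3,4,5,6,8,9,10,11}
Y ∩ (Y ∪ X) = {1,3,4,6,8,9,10}
(Y ∩ (Y ∪ X)) \ X = {6,9}
(V △ Y) ∪ ((Y ∩ (Y ∪ X)) \ X) = {3,4,6,8,9,10,11}

{3,4,6,8,9,10,11}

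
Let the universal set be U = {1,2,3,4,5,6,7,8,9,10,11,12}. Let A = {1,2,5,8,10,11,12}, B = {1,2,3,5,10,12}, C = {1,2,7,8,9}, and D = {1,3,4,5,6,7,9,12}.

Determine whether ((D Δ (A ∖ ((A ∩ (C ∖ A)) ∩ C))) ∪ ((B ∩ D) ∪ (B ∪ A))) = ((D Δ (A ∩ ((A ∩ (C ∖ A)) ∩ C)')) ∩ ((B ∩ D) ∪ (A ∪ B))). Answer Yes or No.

C ∖ A = {7,9}
A ∩ (C ∖ A) = {}
(A ∩ (C ∖ A)) ∩ C = {}
A ∖ ((A ∩ (C ∖ A)) ∩ C) = {1,2,5,8,10,11,12}
D Δ (A ∖ ((A ∩ (C ∖ A)) ∩ C)) = {2,3,4,6,7,8,9,10,11}
B ∩ D = {1,3,5,12}
B ∪ A = {1,2,3,5,8,10,11,12}
(B ∩ D) ∪ (B ∪ A) = {1,2,3,5,8,10,11,12}
(D Δ (A ∖ ((A ∩ (C ∖ A)) ∩ C))) ∪ ((B ∩ D) ∪ (B ∪ A)) = {1,2,3,4,5,6,7,8,9,10,11,12}
((A ∩ (C ∖ A)) ∩ C)' = {1,2,3,4,5,6,7,8,9,10,11,12}
A ∩ ((A ∩ (C ∖ A)) ∩ C)' = {1,2,5,8,10,11,12}
D Δ (A ∩ ((A ∩ (C ∖ A)) ∩ C)') = {2,3,4,6,7,8,9,10,11}
A ∪ B = {1,2,3,5,8,10,11,12}
(B ∩ D) ∪ (A ∪ B) = {1,2,3,5,8,10,11,12}
(D Δ (A ∩ ((A ∩ (C ∖ A)) ∩ C)')) ∩ ((B ∩ D) ∪ (A ∪ B)) = {2,3,8,10,11}
1 ∈ (D Δ (A ∖ ((A ∩ (C ∖ A)) ∩ C))) ∪ ((B ∩ D) ∪ (B ∪ A)) but 1 ∉ (D Δ (A ∩ ((A ∩ (C ∖ A)) ∩ C)')) ∩ ((B ∩ D) ∪ (A ∪ B)), so they differ.

No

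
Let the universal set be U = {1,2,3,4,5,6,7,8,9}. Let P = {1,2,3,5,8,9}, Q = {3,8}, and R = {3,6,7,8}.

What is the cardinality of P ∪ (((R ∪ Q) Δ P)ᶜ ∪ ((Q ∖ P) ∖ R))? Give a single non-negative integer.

7

R ∪ Q = {3,6,7,8}
(R ∪ Q) Δ P = {1,2,5,6,7,9}
((R ∪ Q) Δ P)ᶜ = {3,4,8}
Q ∖ P = {}
(Q ∖ P) ∖ R = {}
((R ∪ Q) Δ P)ᶜ ∪ ((Q ∖ P) ∖ R) = {3,4,8}
P ∪ (((R ∪ Q) Δ P)ᶜ ∪ ((Q ∖ P) ∖ R)) = {1,2,3,4,5,8,9}
|P ∪ (((R ∪ Q) Δ P)ᶜ ∪ ((Q ∖ P) ∖ R))| = 7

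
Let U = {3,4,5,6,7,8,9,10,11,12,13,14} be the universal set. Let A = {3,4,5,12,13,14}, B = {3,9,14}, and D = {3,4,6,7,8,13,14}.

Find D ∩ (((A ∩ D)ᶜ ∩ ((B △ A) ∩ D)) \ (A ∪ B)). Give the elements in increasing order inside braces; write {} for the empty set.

{}

A ∩ D = {3,4,13,14}
(A ∩ D)ᶜ = {5,6,7,8,9,10,11,12}
B △ A = {4,5,9,12,13}
(B △ A) ∩ D = {4,13}
(A ∩ D)ᶜ ∩ ((B △ A) ∩ D) = {}
A ∪ B = {3,4,5,9,12,13,14}
((A ∩ D)ᶜ ∩ ((B △ A) ∩ D)) \ (A ∪ B) = {}
D ∩ (((A ∩ D)ᶜ ∩ ((B △ A) ∩ D)) \ (A ∪ B)) = {}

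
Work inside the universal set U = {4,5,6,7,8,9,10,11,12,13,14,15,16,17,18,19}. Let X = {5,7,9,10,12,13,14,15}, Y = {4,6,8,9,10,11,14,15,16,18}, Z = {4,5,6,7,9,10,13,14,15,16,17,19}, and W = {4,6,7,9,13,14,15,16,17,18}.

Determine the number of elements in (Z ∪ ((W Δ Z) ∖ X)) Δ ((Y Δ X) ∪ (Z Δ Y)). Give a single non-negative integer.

7

W Δ Z = {5,10,18,19}
(W Δ Z) ∖ X = {18,19}
Z ∪ ((W Δ Z) ∖ X) = {4,5,6,7,9,10,13,14,15,16,17,18,19}
Y Δ X = {4,5,6,7,8,11,12,13,16,18}
Z Δ Y = {5,7,8,11,13,17,18,19}
(Y Δ X) ∪ (Z Δ Y) = {4,5,6,7,8,11,12,13,16,17,18,19}
(Z ∪ ((W Δ Z) ∖ X)) Δ ((Y Δ X) ∪ (Z Δ Y)) = {8,9,10,11,12,14,15}
|(Z ∪ ((W Δ Z) ∖ X)) Δ ((Y Δ X) ∪ (Z Δ Y))| = 7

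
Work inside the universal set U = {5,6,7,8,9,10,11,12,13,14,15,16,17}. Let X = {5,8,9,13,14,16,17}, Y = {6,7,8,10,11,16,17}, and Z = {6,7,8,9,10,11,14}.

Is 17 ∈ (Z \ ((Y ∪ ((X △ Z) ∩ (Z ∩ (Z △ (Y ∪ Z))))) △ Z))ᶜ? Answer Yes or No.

Yes

17 ∈ X and 17 ∉ Z, so 17 ∈ X △ Z
17 ∈ Y and 17 ∉ Z, so 17 ∈ Y ∪ Z
17 ∉ Z and 17 ∈ (Y ∪ Z), so 17 ∈ Z △ (Y ∪ Z)
17 ∉ Z and 17 ∈ (Z △ (Y ∪ Z)), so 17 ∉ Z ∩ (Z △ (Y ∪ Z))
17 ∈ (X △ Z) and 17 ∉ (Z ∩ (Z △ (Y ∪ Z))), so 17 ∉ (X △ Z) ∩ (Z ∩ (Z △ (Y ∪ Z)))
17 ∈ Y and 17 ∉ ((X △ Z) ∩ (Z ∩ (Z △ (Y ∪ Z)))), so 17 ∈ Y ∪ ((X △ Z) ∩ (Z ∩ (Z △ (Y ∪ Z))))
17 ∈ (Y ∪ ((X △ Z) ∩ (Z ∩ (Z △ (Y ∪ Z))))) and 17 ∉ Z, so 17 ∈ (Y ∪ ((X △ Z) ∩ (Z ∩ (Z △ (Y ∪ Z))))) △ Z
17 ∉ Z and 17 ∈ ((Y ∪ ((X △ Z) ∩ (Z ∩ (Z △ (Y ∪ Z))))) △ Z), so 17 ∉ Z \ ((Y ∪ ((X △ Z) ∩ (Z ∩ (Z △ (Y ∪ Z))))) △ Z)
17 ∈ (Z \ ((Y ∪ ((X △ Z) ∩ (Z ∩ (Z △ (Y ∪ Z))))) △ Z))ᶜ since 17 ∉ (Z \ ((Y ∪ ((X △ Z) ∩ (Z ∩ (Z △ (Y ∪ Z))))) △ Z))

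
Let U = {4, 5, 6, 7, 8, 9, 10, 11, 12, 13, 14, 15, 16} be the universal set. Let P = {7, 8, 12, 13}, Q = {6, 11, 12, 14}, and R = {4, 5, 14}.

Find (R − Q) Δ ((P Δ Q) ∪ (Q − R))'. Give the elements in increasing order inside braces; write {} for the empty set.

{9, 10, 15, 16}

R − Q = {4, 5}
P Δ Q = {6, 7, 8, 11, 13, 14}
Q − R = {6, 11, 12}
(P Δ Q) ∪ (Q − R) = {6, 7, 8, 11, 12, 13, 14}
((P Δ Q) ∪ (Q − R))' = {4, 5, 9, 10, 15, 16}
(R − Q) Δ ((P Δ Q) ∪ (Q − R))' = {9, 10, 15, 16}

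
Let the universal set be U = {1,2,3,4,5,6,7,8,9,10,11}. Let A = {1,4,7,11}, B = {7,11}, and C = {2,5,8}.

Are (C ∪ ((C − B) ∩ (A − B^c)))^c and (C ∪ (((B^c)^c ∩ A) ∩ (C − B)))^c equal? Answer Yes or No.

Yes

C − B = {2,5,8}
B^c = {1,2,3,4,5,6,8,9,10}
A − B^c = {7,11}
(C − B) ∩ (A − B^c) = {}
C ∪ ((C − B) ∩ (A − B^c)) = {2,5,8}
(C ∪ ((C − B) ∩ (A − B^c)))^c = {1,3,4,6,7,9,10,11}
(B^c)^c = {7,11}
(B^c)^c ∩ A = {7,11}
((B^c)^c ∩ A) ∩ (C − B) = {}
C ∪ (((B^c)^c ∩ A) ∩ (C − B)) = {2,5,8}
(C ∪ (((B^c)^c ∩ A) ∩ (C − B)))^c = {1,3,4,6,7,9,10,11}
Both equal {1,3,4,6,7,9,10,11}, so (C ∪ ((C − B) ∩ (A − B^c)))^c = (C ∪ (((B^c)^c ∩ A) ∩ (C − B)))^c.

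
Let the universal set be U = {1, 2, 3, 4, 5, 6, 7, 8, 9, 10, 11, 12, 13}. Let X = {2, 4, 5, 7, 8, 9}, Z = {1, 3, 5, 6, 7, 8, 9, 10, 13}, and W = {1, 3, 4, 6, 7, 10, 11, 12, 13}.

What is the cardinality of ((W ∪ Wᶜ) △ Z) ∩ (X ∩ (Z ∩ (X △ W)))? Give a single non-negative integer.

0

Wᶜ = {2, 5, 8, 9}
W ∪ Wᶜ = {1, 2, 3, 4, 5, 6, 7, 8, 9, 10, 11, 12, 13}
(W ∪ Wᶜ) △ Z = {2, 4, 11, 12}
X △ W = {1, 2, 3, 5, 6, 8, 9, 10, 11, 12, 13}
Z ∩ (X △ W) = {1, 3, 5, 6, 8, 9, 10, 13}
X ∩ (Z ∩ (X △ W)) = {5, 8, 9}
((W ∪ Wᶜ) △ Z) ∩ (X ∩ (Z ∩ (X △ W))) = {}
|((W ∪ Wᶜ) △ Z) ∩ (X ∩ (Z ∩ (X △ W)))| = 0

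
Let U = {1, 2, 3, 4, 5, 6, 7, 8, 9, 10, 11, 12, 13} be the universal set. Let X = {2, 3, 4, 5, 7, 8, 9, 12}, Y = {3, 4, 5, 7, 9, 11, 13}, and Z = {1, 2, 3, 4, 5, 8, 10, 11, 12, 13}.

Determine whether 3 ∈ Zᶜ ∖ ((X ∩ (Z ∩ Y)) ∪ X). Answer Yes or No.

3 ∈ Z, so 3 ∉ Zᶜ
3 ∈ Z and 3 ∈ Y, so 3 ∈ Z ∩ Y
3 ∈ X and 3 ∈ (Z ∩ Y), so 3 ∈ X ∩ (Z ∩ Y)
3 ∈ (X ∩ (Z ∩ Y)) and 3 ∈ X, so 3 ∈ (X ∩ (Z ∩ Y)) ∪ X
3 ∉ Zᶜ and 3 ∈ ((X ∩ (Z ∩ Y)) ∪ X), so 3 ∉ Zᶜ ∖ ((X ∩ (Z ∩ Y)) ∪ X)

No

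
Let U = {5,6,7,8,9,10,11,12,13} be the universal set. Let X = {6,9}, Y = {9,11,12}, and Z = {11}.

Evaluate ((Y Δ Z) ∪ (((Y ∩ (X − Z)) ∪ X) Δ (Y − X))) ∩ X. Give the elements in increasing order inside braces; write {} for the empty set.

{6,9}

Y Δ Z = {9,12}
X − Z = {6,9}
Y ∩ (X − Z) = {9}
(Y ∩ (X − Z)) ∪ X = {6,9}
Y − X = {11,12}
((Y ∩ (X − Z)) ∪ X) Δ (Y − X) = {6,9,11,12}
(Y Δ Z) ∪ (((Y ∩ (X − Z)) ∪ X) Δ (Y − X)) = {6,9,11,12}
((Y Δ Z) ∪ (((Y ∩ (X − Z)) ∪ X) Δ (Y − X))) ∩ X = {6,9}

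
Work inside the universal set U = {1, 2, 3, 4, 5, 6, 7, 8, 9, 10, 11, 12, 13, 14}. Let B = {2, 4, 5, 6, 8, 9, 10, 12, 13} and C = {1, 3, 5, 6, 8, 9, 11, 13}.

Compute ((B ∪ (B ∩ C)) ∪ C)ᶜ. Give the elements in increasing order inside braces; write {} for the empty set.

{7, 14}

B ∩ C = {5, 6, 8, 9, 13}
B ∪ (B ∩ C) = {2, 4, 5, 6, 8, 9, 10, 12, 13}
(B ∪ (B ∩ C)) ∪ C = {1, 2, 3, 4, 5, 6, 8, 9, 10, 11, 12, 13}
((B ∪ (B ∩ C)) ∪ C)ᶜ = {7, 14}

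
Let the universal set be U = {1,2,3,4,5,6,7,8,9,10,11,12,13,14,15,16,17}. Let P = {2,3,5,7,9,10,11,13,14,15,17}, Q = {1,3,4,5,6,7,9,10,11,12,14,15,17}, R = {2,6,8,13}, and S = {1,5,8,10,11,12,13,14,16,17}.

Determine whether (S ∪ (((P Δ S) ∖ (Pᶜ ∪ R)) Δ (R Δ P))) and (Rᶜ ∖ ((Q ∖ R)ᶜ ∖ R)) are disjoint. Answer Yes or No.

P Δ S = {1,2,3,7,8,9,12,15,16}
Pᶜ = {1,4,6,8,12,16}
Pᶜ ∪ R = {1,2,4,6,8,12,13,16}
(P Δ S) ∖ (Pᶜ ∪ R) = {3,7,9,15}
R Δ P = {3,5,6,7,8,9,10,11,14,15,17}
((P Δ S) ∖ (Pᶜ ∪ R)) Δ (R Δ P) = {5,6,8,10,11,14,17}
S ∪ (((P Δ S) ∖ (Pᶜ ∪ R)) Δ (R Δ P)) = {1,5,6,8,10,11,12,13,14,16,17}
Rᶜ = {1,3,4,5,7,9,10,11,12,14,15,16,17}
Q ∖ R = {1,3,4,5,7,9,10,11,12,14,15,17}
(Q ∖ R)ᶜ = {2,6,8,13,16}
(Q ∖ R)ᶜ ∖ R = {16}
Rᶜ ∖ ((Q ∖ R)ᶜ ∖ R) = {1,3,4,5,7,9,10,11,12,14,15,17}
1 lies in both, so they are not disjoint.

No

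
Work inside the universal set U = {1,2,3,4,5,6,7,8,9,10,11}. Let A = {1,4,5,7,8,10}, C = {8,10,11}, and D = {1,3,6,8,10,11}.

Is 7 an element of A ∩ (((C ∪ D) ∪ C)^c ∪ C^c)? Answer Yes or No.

Yes

7 ∉ C and 7 ∉ D, so 7 ∉ C ∪ D
7 ∉ (C ∪ D) and 7 ∉ C, so 7 ∉ (C ∪ D) ∪ C
7 ∈ ((C ∪ D) ∪ C)^c since 7 ∉ ((C ∪ D) ∪ C)
7 ∉ C, so 7 ∈ C^c
7 ∈ ((C ∪ D) ∪ C)^c and 7 ∈ C^c, so 7 ∈ ((C ∪ D) ∪ C)^c ∪ C^c
7 ∈ A and 7 ∈ (((C ∪ D) ∪ C)^c ∪ C^c), so 7 ∈ A ∩ (((C ∪ D) ∪ C)^c ∪ C^c)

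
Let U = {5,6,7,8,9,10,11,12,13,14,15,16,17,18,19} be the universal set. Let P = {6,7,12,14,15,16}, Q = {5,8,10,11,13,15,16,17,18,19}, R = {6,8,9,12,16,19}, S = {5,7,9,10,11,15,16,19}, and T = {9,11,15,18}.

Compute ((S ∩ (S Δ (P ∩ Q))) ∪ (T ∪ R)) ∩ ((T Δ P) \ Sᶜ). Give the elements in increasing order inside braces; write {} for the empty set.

{7,9,11,16}

P ∩ Q = {15,16}
S Δ (P ∩ Q) = {5,7,9,10,11,19}
S ∩ (S Δ (P ∩ Q)) = {5,7,9,10,11,19}
T ∪ R = {6,8,9,11,12,15,16,18,19}
(S ∩ (S Δ (P ∩ Q))) ∪ (T ∪ R) = {5,6,7,8,9,10,11,12,15,16,18,19}
T Δ P = {6,7,9,11,12,14,16,18}
Sᶜ = {6,8,12,13,14,17,18}
(T Δ P) \ Sᶜ = {7,9,11,16}
((S ∩ (S Δ (P ∩ Q))) ∪ (T ∪ R)) ∩ ((T Δ P) \ Sᶜ) = {7,9,11,16}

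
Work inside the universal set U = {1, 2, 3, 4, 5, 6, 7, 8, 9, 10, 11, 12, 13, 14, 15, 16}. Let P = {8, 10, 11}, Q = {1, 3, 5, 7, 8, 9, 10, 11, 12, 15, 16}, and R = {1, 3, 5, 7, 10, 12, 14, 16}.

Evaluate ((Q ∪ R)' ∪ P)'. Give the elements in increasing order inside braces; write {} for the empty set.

Q ∪ R = {1, 3, 5, 7, 8, 9, 10, 11, 12, 14, 15, 16}
(Q ∪ R)' = {2, 4, 6, 13}
(Q ∪ R)' ∪ P = {2, 4, 6, 8, 10, 11, 13}
((Q ∪ R)' ∪ P)' = {1, 3, 5, 7, 9, 12, 14, 15, 16}

{1, 3, 5, 7, 9, 12, 14, 15, 16}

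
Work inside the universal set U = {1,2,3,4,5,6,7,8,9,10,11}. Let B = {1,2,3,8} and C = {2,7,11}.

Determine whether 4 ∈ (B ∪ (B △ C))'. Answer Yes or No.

Yes

4 ∉ B and 4 ∉ C, so 4 ∉ B △ C
4 ∉ B and 4 ∉ (B △ C), so 4 ∉ B ∪ (B △ C)
4 ∈ (B ∪ (B △ C))' since 4 ∉ (B ∪ (B △ C))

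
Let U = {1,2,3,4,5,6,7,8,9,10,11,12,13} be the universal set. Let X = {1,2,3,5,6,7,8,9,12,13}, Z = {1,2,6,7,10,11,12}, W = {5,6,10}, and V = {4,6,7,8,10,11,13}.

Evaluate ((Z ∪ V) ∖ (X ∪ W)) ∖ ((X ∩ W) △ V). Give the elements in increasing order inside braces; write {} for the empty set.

{}

Z ∪ V = {1,2,4,6,7,8,10,11,12,13}
X ∪ W = {1,2,3,5,6,7,8,9,10,12,13}
(Z ∪ V) ∖ (X ∪ W) = {4,11}
X ∩ W = {5,6}
(X ∩ W) △ V = {4,5,7,8,10,11,13}
((Z ∪ V) ∖ (X ∪ W)) ∖ ((X ∩ W) △ V) = {}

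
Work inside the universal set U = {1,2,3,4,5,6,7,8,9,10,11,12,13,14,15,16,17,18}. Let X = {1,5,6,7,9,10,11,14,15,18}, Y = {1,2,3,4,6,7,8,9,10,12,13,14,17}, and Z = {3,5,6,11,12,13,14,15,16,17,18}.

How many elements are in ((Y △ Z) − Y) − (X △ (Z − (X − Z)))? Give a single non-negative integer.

4

Y △ Z = {1,2,4,5,7,8,9,10,11,15,16,18}
(Y △ Z) − Y = {5,11,15,16,18}
X − Z = {1,7,9,10}
Z − (X − Z) = {3,5,6,11,12,13,14,15,16,17,18}
X △ (Z − (X − Z)) = {1,3,7,9,10,12,13,16,17}
((Y △ Z) − Y) − (X △ (Z − (X − Z))) = {5,11,15,18}
|((Y △ Z) − Y) − (X △ (Z − (X − Z)))| = 4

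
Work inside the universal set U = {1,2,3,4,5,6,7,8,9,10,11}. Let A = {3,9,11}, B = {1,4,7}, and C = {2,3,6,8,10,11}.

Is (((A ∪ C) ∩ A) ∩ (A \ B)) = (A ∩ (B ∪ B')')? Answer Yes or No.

A ∪ C = {2,3,6,8,9,10,11}
(A ∪ C) ∩ A = {3,9,11}
A \ B = {3,9,11}
((A ∪ C) ∩ A) ∩ (A \ B) = {3,9,11}
B' = {2,3,5,6,8,9,10,11}
B ∪ B' = {1,2,3,4,5,6,7,8,9,10,11}
(B ∪ B')' = {}
A ∩ (B ∪ B')' = {}
3 ∈ ((A ∪ C) ∩ A) ∩ (A \ B) but 3 ∉ A ∩ (B ∪ B')', so they differ.

No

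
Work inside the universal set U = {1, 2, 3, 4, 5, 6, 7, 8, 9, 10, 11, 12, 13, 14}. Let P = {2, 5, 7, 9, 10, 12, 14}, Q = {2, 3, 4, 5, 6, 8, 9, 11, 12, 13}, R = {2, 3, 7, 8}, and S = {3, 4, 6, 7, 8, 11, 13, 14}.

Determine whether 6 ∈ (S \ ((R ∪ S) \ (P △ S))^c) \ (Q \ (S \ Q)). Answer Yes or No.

No

6 ∉ R and 6 ∈ S, so 6 ∈ R ∪ S
6 ∉ P and 6 ∈ S, so 6 ∈ P △ S
6 ∈ (R ∪ S) and 6 ∈ (P △ S), so 6 ∉ (R ∪ S) \ (P △ S)
6 ∈ ((R ∪ S) \ (P △ S))^c since 6 ∉ ((R ∪ S) \ (P △ S))
6 ∈ S and 6 ∈ ((R ∪ S) \ (P △ S))^c, so 6 ∉ S \ ((R ∪ S) \ (P △ S))^c
6 ∈ S and 6 ∈ Q, so 6 ∉ S \ Q
6 ∈ Q and 6 ∉ (S \ Q), so 6 ∈ Q \ (S \ Q)
6 ∉ (S \ ((R ∪ S) \ (P △ S))^c) and 6 ∈ (Q \ (S \ Q)), so 6 ∉ (S \ ((R ∪ S) \ (P △ S))^c) \ (Q \ (S \ Q))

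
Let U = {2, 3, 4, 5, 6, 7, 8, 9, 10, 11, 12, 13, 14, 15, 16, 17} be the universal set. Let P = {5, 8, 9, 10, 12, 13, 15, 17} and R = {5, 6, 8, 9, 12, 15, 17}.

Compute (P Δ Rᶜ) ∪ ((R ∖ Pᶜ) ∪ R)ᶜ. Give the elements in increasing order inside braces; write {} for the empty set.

{2, 3, 4, 5, 7, 8, 9, 10, 11, 12, 13, 14, 15, 16, 17}

Rᶜ = {2, 3, 4, 7, 10, 11, 13, 14, 16}
P Δ Rᶜ = {2, 3, 4, 5, 7, 8, 9, 11, 12, 14, 15, 16, 17}
Pᶜ = {2, 3, 4, 6, 7, 11, 14, 16}
R ∖ Pᶜ = {5, 8, 9, 12, 15, 17}
(R ∖ Pᶜ) ∪ R = {5, 6, 8, 9, 12, 15, 17}
((R ∖ Pᶜ) ∪ R)ᶜ = {2, 3, 4, 7, 10, 11, 13, 14, 16}
(P Δ Rᶜ) ∪ ((R ∖ Pᶜ) ∪ R)ᶜ = {2, 3, 4, 5, 7, 8, 9, 10, 11, 12, 13, 14, 15, 16, 17}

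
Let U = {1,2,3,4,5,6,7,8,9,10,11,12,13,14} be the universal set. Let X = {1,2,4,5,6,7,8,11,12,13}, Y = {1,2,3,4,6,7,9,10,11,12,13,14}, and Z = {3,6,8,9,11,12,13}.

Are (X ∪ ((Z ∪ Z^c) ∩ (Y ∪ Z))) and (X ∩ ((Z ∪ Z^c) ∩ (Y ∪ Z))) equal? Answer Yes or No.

Z^c = {1,2,4,5,7,10,14}
Z ∪ Z^c = {1,2,3,4,5,6,7,8,9,10,11,12,13,14}
Y ∪ Z = {1,2,3,4,6,7,8,9,10,11,12,13,14}
(Z ∪ Z^c) ∩ (Y ∪ Z) = {1,2,3,4,6,7,8,9,10,11,12,13,14}
X ∪ ((Z ∪ Z^c) ∩ (Y ∪ Z)) = {1,2,3,4,5,6,7,8,9,10,11,12,13,14}
X ∩ ((Z ∪ Z^c) ∩ (Y ∪ Z)) = {1,2,4,6,7,8,11,12,13}
3 ∈ X ∪ ((Z ∪ Z^c) ∩ (Y ∪ Z)) but 3 ∉ X ∩ ((Z ∪ Z^c) ∩ (Y ∪ Z)), so they differ.

No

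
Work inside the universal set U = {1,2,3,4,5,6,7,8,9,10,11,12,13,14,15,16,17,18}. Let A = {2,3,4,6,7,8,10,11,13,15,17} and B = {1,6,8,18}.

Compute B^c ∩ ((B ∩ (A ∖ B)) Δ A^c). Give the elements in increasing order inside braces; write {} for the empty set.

B^c = {2,3,4,5,7,9,10,11,12,13,14,15,16,17}
A ∖ B = {2,3,4,7,10,11,13,15,17}
B ∩ (A ∖ B) = {}
A^c = {1,5,9,12,14,16,18}
(B ∩ (A ∖ B)) Δ A^c = {1,5,9,12,14,16,18}
B^c ∩ ((B ∩ (A ∖ B)) Δ A^c) = {5,9,12,14,16}

{5,9,12,14,16}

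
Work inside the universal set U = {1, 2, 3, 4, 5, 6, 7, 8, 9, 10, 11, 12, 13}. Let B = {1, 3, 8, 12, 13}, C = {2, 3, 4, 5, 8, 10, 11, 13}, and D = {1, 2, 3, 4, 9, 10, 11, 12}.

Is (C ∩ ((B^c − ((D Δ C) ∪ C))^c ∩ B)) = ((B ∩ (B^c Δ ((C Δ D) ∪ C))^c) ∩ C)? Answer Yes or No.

No

B^c = {2, 4, 5, 6, 7, 9, 10, 11}
D Δ C = {1, 5, 8, 9, 12, 13}
(D Δ C) ∪ C = {1, 2, 3, 4, 5, 8, 9, 10, 11, 12, 13}
B^c − ((D Δ C) ∪ C) = {6, 7}
(B^c − ((D Δ C) ∪ C))^c = {1, 2, 3, 4, 5, 8, 9, 10, 11, 12, 13}
(B^c − ((D Δ C) ∪ C))^c ∩ B = {1, 3, 8, 12, 13}
C ∩ ((B^c − ((D Δ C) ∪ C))^c ∩ B) = {3, 8, 13}
C Δ D = {1, 5, 8, 9, 12, 13}
(C Δ D) ∪ C = {1, 2, 3, 4, 5, 8, 9, 10, 11, 12, 13}
B^c Δ ((C Δ D) ∪ C) = {1, 3, 6, 7, 8, 12, 13}
(B^c Δ ((C Δ D) ∪ C))^c = {2, 4, 5, 9, 10, 11}
B ∩ (B^c Δ ((C Δ D) ∪ C))^c = {}
(B ∩ (B^c Δ ((C Δ D) ∪ C))^c) ∩ C = {}
3 ∈ C ∩ ((B^c − ((D Δ C) ∪ C))^c ∩ B) but 3 ∉ (B ∩ (B^c Δ ((C Δ D) ∪ C))^c) ∩ C, so they differ.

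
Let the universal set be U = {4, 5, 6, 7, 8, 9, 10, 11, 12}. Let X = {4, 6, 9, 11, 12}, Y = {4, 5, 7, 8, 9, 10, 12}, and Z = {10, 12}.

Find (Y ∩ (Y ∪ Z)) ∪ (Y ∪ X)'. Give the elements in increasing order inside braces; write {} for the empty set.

Y ∪ Z = {4, 5, 7, 8, 9, 10, 12}
Y ∩ (Y ∪ Z) = {4, 5, 7, 8, 9, 10, 12}
Y ∪ X = {4, 5, 6, 7, 8, 9, 10, 11, 12}
(Y ∪ X)' = {}
(Y ∩ (Y ∪ Z)) ∪ (Y ∪ X)' = {4, 5, 7, 8, 9, 10, 12}

{4, 5, 7, 8, 9, 10, 12}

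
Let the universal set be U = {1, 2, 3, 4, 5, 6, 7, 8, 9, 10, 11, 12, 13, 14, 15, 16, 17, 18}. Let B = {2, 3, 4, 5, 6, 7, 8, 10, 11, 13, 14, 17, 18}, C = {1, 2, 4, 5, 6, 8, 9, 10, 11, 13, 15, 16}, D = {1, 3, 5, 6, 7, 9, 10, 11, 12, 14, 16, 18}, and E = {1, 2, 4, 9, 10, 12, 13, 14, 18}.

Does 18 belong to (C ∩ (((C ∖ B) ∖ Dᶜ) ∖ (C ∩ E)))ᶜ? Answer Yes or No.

Yes

18 ∉ C and 18 ∈ B, so 18 ∉ C ∖ B
18 ∈ D, so 18 ∉ Dᶜ
18 ∉ (C ∖ B) and 18 ∉ Dᶜ, so 18 ∉ (C ∖ B) ∖ Dᶜ
18 ∉ C and 18 ∈ E, so 18 ∉ C ∩ E
18 ∉ ((C ∖ B) ∖ Dᶜ) and 18 ∉ (C ∩ E), so 18 ∉ ((C ∖ B) ∖ Dᶜ) ∖ (C ∩ E)
18 ∉ C and 18 ∉ (((C ∖ B) ∖ Dᶜ) ∖ (C ∩ E)), so 18 ∉ C ∩ (((C ∖ B) ∖ Dᶜ) ∖ (C ∩ E))
18 ∈ (C ∩ (((C ∖ B) ∖ Dᶜ) ∖ (C ∩ E)))ᶜ since 18 ∉ (C ∩ (((C ∖ B) ∖ Dᶜ) ∖ (C ∩ E)))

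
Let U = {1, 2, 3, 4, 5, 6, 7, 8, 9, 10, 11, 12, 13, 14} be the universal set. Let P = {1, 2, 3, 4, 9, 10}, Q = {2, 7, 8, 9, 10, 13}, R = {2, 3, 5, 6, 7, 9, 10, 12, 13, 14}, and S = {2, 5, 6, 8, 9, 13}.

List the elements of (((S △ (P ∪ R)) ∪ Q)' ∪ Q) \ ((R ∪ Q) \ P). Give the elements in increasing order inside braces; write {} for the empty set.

{2, 9, 10, 11}

P ∪ R = {1, 2, 3, 4, 5, 6, 7, 9, 10, 12, 13, 14}
S △ (P ∪ R) = {1, 3, 4, 7, 8, 10, 12, 14}
(S △ (P ∪ R)) ∪ Q = {1, 2, 3, 4, 7, 8, 9, 10, 12, 13, 14}
((S △ (P ∪ R)) ∪ Q)' = {5, 6, 11}
((S △ (P ∪ R)) ∪ Q)' ∪ Q = {2, 5, 6, 7, 8, 9, 10, 11, 13}
R ∪ Q = {2, 3, 5, 6, 7, 8, 9, 10, 12, 13, 14}
(R ∪ Q) \ P = {5, 6, 7, 8, 12, 13, 14}
(((S △ (P ∪ R)) ∪ Q)' ∪ Q) \ ((R ∪ Q) \ P) = {2, 9, 10, 11}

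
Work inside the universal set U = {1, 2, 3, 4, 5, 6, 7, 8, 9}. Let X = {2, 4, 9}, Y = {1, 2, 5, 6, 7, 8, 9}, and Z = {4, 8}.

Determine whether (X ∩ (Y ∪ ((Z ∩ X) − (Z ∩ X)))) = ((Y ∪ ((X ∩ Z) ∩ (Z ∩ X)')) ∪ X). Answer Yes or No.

No

Z ∩ X = {4}
(Z ∩ X) − (Z ∩ X) = {}
Y ∪ ((Z ∩ X) − (Z ∩ X)) = {1, 2, 5, 6, 7, 8, 9}
X ∩ (Y ∪ ((Z ∩ X) − (Z ∩ X))) = {2, 9}
X ∩ Z = {4}
(Z ∩ X)' = {1, 2, 3, 5, 6, 7, 8, 9}
(X ∩ Z) ∩ (Z ∩ X)' = {}
Y ∪ ((X ∩ Z) ∩ (Z ∩ X)') = {1, 2, 5, 6, 7, 8, 9}
(Y ∪ ((X ∩ Z) ∩ (Z ∩ X)')) ∪ X = {1, 2, 4, 5, 6, 7, 8, 9}
1 ∈ (Y ∪ ((X ∩ Z) ∩ (Z ∩ X)')) ∪ X but 1 ∉ X ∩ (Y ∪ ((Z ∩ X) − (Z ∩ X))), so they differ.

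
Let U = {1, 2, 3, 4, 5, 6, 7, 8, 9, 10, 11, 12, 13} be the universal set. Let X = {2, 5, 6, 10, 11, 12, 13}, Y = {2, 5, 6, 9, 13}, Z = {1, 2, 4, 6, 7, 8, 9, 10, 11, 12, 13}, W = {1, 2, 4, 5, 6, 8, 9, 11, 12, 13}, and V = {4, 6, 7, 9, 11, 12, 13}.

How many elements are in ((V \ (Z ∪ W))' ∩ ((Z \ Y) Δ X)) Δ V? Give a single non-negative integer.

Z ∪ W = {1, 2, 4, 5, 6, 7, 8, 9, 10, 11, 12, 13}
V \ (Z ∪ W) = {}
(V \ (Z ∪ W))' = {1, 2, 3, 4, 5, 6, 7, 8, 9, 10, 11, 12, 13}
Z \ Y = {1, 4, 7, 8, 10, 11, 12}
(Z \ Y) Δ X = {1, 2, 4, 5, 6, 7, 8, 13}
(V \ (Z ∪ W))' ∩ ((Z \ Y) Δ X) = {1, 2, 4, 5, 6, 7, 8, 13}
((V \ (Z ∪ W))' ∩ ((Z \ Y) Δ X)) Δ V = {1, 2, 5, 8, 9, 11, 12}
|((V \ (Z ∪ W))' ∩ ((Z \ Y) Δ X)) Δ V| = 7

7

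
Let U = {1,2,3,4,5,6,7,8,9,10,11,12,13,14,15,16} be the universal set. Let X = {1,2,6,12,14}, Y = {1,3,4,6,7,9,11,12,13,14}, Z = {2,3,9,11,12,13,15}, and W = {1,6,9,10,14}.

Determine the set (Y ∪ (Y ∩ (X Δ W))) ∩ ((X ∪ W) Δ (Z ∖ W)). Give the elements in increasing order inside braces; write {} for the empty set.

X Δ W = {2,9,10,12}
Y ∩ (X Δ W) = {9,12}
Y ∪ (Y ∩ (X Δ W)) = {1,3,4,6,7,9,11,12,13,14}
X ∪ W = {1,2,6,9,10,12,14}
Z ∖ W = {2,3,11,12,13,15}
(X ∪ W) Δ (Z ∖ W) = {1,3,6,9,10,11,13,14,15}
(Y ∪ (Y ∩ (X Δ W))) ∩ ((X ∪ W) Δ (Z ∖ W)) = {1,3,6,9,11,13,14}

{1,3,6,9,11,13,14}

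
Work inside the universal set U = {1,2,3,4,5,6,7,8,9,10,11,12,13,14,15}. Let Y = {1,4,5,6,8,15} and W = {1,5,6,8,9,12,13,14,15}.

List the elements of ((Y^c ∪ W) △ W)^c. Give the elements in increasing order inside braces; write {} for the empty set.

Y^c = {2,3,7,9,10,11,12,13,14}
Y^c ∪ W = {1,2,3,5,6,7,8,9,10,11,12,13,14,15}
(Y^c ∪ W) △ W = {2,3,7,10,11}
((Y^c ∪ W) △ W)^c = {1,4,5,6,8,9,12,13,14,15}

{1,4,5,6,8,9,12,13,14,15}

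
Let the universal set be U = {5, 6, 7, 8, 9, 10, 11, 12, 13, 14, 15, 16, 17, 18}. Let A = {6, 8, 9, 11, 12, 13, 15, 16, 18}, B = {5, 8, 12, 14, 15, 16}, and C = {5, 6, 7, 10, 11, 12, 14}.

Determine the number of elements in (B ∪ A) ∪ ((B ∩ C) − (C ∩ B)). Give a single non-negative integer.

11

B ∪ A = {5, 6, 8, 9, 11, 12, 13, 14, 15, 16, 18}
B ∩ C = {5, 12, 14}
C ∩ B = {5, 12, 14}
(B ∩ C) − (C ∩ B) = {}
(B ∪ A) ∪ ((B ∩ C) − (C ∩ B)) = {5, 6, 8, 9, 11, 12, 13, 14, 15, 16, 18}
|(B ∪ A) ∪ ((B ∩ C) − (C ∩ B))| = 11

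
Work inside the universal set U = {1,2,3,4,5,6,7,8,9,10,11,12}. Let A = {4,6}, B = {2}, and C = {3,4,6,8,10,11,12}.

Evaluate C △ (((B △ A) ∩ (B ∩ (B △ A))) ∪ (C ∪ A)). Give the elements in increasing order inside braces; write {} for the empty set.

{2}

B △ A = {2,4,6}
B ∩ (B △ A) = {2}
(B △ A) ∩ (B ∩ (B △ A)) = {2}
C ∪ A = {3,4,6,8,10,11,12}
((B △ A) ∩ (B ∩ (B △ A))) ∪ (C ∪ A) = {2,3,4,6,8,10,11,12}
C △ (((B △ A) ∩ (B ∩ (B △ A))) ∪ (C ∪ A)) = {2}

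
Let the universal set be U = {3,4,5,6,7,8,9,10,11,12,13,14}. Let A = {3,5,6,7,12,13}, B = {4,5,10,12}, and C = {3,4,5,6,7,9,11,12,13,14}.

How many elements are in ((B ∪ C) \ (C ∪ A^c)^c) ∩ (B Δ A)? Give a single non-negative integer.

B ∪ C = {3,4,5,6,7,9,10,11,12,13,14}
A^c = {4,8,9,10,11,14}
C ∪ A^c = {3,4,5,6,7,8,9,10,11,12,13,14}
(C ∪ A^c)^c = {}
(B ∪ C) \ (C ∪ A^c)^c = {3,4,5,6,7,9,10,11,12,13,14}
B Δ A = {3,4,6,7,10,13}
((B ∪ C) \ (C ∪ A^c)^c) ∩ (B Δ A) = {3,4,6,7,10,13}
|((B ∪ C) \ (C ∪ A^c)^c) ∩ (B Δ A)| = 6

6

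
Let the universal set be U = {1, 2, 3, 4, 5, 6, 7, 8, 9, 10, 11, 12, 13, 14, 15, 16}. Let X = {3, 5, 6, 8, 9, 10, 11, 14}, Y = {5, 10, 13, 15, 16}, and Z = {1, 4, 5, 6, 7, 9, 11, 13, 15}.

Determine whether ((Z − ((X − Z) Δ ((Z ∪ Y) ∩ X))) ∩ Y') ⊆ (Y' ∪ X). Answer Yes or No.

Yes

X − Z = {3, 8, 10, 14}
Z ∪ Y = {1, 4, 5, 6, 7, 9, 10, 11, 13, 15, 16}
(Z ∪ Y) ∩ X = {5, 6, 9, 10, 11}
(X − Z) Δ ((Z ∪ Y) ∩ X) = {3, 5, 6, 8, 9, 11, 14}
Z − ((X − Z) Δ ((Z ∪ Y) ∩ X)) = {1, 4, 7, 13, 15}
Y' = {1, 2, 3, 4, 6, 7, 8, 9, 11, 12, 14}
(Z − ((X − Z) Δ ((Z ∪ Y) ∩ X))) ∩ Y' = {1, 4, 7}
Y' ∪ X = {1, 2, 3, 4, 5, 6, 7, 8, 9, 10, 11, 12, 14}
Every element of {1, 4, 7} is in {1, 2, 3, 4, 5, 6, 7, 8, 9, 10, 11, 12, 14}, so (Z − ((X − Z) Δ ((Z ∪ Y) ∩ X))) ∩ Y' ⊆ Y' ∪ X.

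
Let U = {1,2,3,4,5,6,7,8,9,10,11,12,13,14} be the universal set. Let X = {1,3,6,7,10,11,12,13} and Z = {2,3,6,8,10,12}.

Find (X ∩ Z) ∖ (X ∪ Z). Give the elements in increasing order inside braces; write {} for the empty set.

{}

X ∩ Z = {3,6,10,12}
X ∪ Z = {1,2,3,6,7,8,10,11,12,13}
(X ∩ Z) ∖ (X ∪ Z) = {}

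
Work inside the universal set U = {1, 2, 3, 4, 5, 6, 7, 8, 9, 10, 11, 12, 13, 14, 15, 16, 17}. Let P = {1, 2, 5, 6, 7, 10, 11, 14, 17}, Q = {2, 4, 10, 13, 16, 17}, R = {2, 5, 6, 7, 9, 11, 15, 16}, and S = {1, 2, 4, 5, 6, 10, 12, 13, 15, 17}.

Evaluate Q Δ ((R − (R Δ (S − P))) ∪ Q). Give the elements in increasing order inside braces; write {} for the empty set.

S − P = {4, 12, 13, 15}
R Δ (S − P) = {2, 4, 5, 6, 7, 9, 11, 12, 13, 16}
R − (R Δ (S − P)) = {15}
(R − (R Δ (S − P))) ∪ Q = {2, 4, 10, 13, 15, 16, 17}
Q Δ ((R − (R Δ (S − P))) ∪ Q) = {15}

{15}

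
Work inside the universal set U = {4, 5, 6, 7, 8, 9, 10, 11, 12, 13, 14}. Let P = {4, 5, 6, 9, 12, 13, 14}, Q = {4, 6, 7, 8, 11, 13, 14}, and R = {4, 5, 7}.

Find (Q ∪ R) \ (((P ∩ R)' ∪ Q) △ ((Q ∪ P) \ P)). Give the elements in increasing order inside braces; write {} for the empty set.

Q ∪ R = {4, 5, 6, 7, 8, 11, 13, 14}
P ∩ R = {4, 5}
(P ∩ R)' = {6, 7, 8, 9, 10, 11, 12, 13, 14}
(P ∩ R)' ∪ Q = {4, 6, 7, 8, 9, 10, 11, 12, 13, 14}
Q ∪ P = {4, 5, 6, 7, 8, 9, 11, 12, 13, 14}
(Q ∪ P) \ P = {7, 8, 11}
((P ∩ R)' ∪ Q) △ ((Q ∪ P) \ P) = {4, 6, 9, 10, 12, 13, 14}
(Q ∪ R) \ (((P ∩ R)' ∪ Q) △ ((Q ∪ P) \ P)) = {5, 7, 8, 11}

{5, 7, 8, 11}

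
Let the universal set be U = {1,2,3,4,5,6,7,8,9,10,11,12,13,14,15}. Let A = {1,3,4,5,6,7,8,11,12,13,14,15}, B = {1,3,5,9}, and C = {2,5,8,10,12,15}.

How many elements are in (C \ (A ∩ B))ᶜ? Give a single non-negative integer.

10

A ∩ B = {1,3,5}
C \ (A ∩ B) = {2,8,10,12,15}
(C \ (A ∩ B))ᶜ = {1,3,4,5,6,7,9,11,13,14}
|(C \ (A ∩ B))ᶜ| = 10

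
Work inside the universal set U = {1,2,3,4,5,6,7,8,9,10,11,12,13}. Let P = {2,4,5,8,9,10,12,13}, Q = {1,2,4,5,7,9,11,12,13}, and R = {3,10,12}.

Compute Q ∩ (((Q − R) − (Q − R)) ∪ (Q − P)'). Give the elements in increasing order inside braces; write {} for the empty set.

Q − R = {1,2,4,5,7,9,11,13}
(Q − R) − (Q − R) = {}
Q − P = {1,7,11}
(Q − P)' = {2,3,4,5,6,8,9,10,12,13}
((Q − R) − (Q − R)) ∪ (Q − P)' = {2,3,4,5,6,8,9,10,12,13}
Q ∩ (((Q − R) − (Q − R)) ∪ (Q − P)') = {2,4,5,9,12,13}

{2,4,5,9,12,13}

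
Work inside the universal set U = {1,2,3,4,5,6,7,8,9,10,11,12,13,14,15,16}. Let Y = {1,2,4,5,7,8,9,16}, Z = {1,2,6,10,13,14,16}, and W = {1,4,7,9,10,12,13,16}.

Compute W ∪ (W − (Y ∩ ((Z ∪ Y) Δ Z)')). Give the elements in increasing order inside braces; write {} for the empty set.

Z ∪ Y = {1,2,4,5,6,7,8,9,10,13,14,16}
(Z ∪ Y) Δ Z = {4,5,7,8,9}
((Z ∪ Y) Δ Z)' = {1,2,3,6,10,11,12,13,14,15,16}
Y ∩ ((Z ∪ Y) Δ Z)' = {1,2,16}
W − (Y ∩ ((Z ∪ Y) Δ Z)') = {4,7,9,10,12,13}
W ∪ (W − (Y ∩ ((Z ∪ Y) Δ Z)')) = {1,4,7,9,10,12,13,16}

{1,4,7,9,10,12,13,16}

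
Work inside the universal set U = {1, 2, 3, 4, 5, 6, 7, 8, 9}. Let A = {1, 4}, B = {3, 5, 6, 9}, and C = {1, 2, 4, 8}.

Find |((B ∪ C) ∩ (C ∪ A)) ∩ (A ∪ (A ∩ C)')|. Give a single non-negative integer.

B ∪ C = {1, 2, 3, 4, 5, 6, 8, 9}
C ∪ A = {1, 2, 4, 8}
(B ∪ C) ∩ (C ∪ A) = {1, 2, 4, 8}
A ∩ C = {1, 4}
(A ∩ C)' = {2, 3, 5, 6, 7, 8, 9}
A ∪ (A ∩ C)' = {1, 2, 3, 4, 5, 6, 7, 8, 9}
((B ∪ C) ∩ (C ∪ A)) ∩ (A ∪ (A ∩ C)') = {1, 2, 4, 8}
|((B ∪ C) ∩ (C ∪ A)) ∩ (A ∪ (A ∩ C)')| = 4

4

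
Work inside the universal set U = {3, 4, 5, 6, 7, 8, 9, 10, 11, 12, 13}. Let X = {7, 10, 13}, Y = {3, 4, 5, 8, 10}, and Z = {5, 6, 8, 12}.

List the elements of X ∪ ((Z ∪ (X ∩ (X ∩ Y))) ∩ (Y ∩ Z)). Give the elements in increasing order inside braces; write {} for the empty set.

X ∩ Y = {10}
X ∩ (X ∩ Y) = {10}
Z ∪ (X ∩ (X ∩ Y)) = {5, 6, 8, 10, 12}
Y ∩ Z = {5, 8}
(Z ∪ (X ∩ (X ∩ Y))) ∩ (Y ∩ Z) = {5, 8}
X ∪ ((Z ∪ (X ∩ (X ∩ Y))) ∩ (Y ∩ Z)) = {5, 7, 8, 10, 13}

{5, 7, 8, 10, 13}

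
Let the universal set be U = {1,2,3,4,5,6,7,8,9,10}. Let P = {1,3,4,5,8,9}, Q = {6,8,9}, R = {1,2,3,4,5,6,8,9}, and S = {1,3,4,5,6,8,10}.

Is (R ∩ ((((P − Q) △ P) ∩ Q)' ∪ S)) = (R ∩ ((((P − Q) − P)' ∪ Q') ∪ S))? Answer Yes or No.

P − Q = {1,3,4,5}
(P − Q) △ P = {8,9}
((P − Q) △ P) ∩ Q = {8,9}
(((P − Q) △ P) ∩ Q)' = {1,2,3,4,5,6,7,10}
(((P − Q) △ P) ∩ Q)' ∪ S = {1,2,3,4,5,6,7,8,10}
R ∩ ((((P − Q) △ P) ∩ Q)' ∪ S) = {1,2,3,4,5,6,8}
(P − Q) − P = {}
((P − Q) − P)' = {1,2,3,4,5,6,7,8,9,10}
Q' = {1,2,3,4,5,7,10}
((P − Q) − P)' ∪ Q' = {1,2,3,4,5,6,7,8,9,10}
(((P − Q) − P)' ∪ Q') ∪ S = {1,2,3,4,5,6,7,8,9,10}
R ∩ ((((P − Q) − P)' ∪ Q') ∪ S) = {1,2,3,4,5,6,8,9}
9 ∈ R ∩ ((((P − Q) − P)' ∪ Q') ∪ S) but 9 ∉ R ∩ ((((P − Q) △ P) ∩ Q)' ∪ S), so they differ.

No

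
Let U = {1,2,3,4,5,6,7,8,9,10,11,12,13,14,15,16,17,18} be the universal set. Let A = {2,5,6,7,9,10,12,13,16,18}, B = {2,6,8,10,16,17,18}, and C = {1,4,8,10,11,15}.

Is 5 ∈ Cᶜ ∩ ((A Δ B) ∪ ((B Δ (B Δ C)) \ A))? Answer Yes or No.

Yes

5 ∉ C, so 5 ∈ Cᶜ
5 ∈ A and 5 ∉ B, so 5 ∈ A Δ B
5 ∉ B and 5 ∉ C, so 5 ∉ B Δ C
5 ∉ B and 5 ∉ (B Δ C), so 5 ∉ B Δ (B Δ C)
5 ∉ (B Δ (B Δ C)) and 5 ∈ A, so 5 ∉ (B Δ (B Δ C)) \ A
5 ∈ (A Δ B) and 5 ∉ ((B Δ (B Δ C)) \ A), so 5 ∈ (A Δ B) ∪ ((B Δ (B Δ C)) \ A)
5 ∈ Cᶜ and 5 ∈ ((A Δ B) ∪ ((B Δ (B Δ C)) \ A)), so 5 ∈ Cᶜ ∩ ((A Δ B) ∪ ((B Δ (B Δ C)) \ A))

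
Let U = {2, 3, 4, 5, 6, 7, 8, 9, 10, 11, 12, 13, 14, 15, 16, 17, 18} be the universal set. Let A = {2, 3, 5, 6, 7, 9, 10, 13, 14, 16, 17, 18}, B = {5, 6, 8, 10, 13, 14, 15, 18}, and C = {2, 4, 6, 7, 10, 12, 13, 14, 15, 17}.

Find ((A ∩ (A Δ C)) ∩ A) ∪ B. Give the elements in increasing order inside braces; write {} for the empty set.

A Δ C = {3, 4, 5, 9, 12, 15, 16, 18}
A ∩ (A Δ C) = {3, 5, 9, 16, 18}
(A ∩ (A Δ C)) ∩ A = {3, 5, 9, 16, 18}
((A ∩ (A Δ C)) ∩ A) ∪ B = {3, 5, 6, 8, 9, 10, 13, 14, 15, 16, 18}

{3, 5, 6, 8, 9, 10, 13, 14, 15, 16, 18}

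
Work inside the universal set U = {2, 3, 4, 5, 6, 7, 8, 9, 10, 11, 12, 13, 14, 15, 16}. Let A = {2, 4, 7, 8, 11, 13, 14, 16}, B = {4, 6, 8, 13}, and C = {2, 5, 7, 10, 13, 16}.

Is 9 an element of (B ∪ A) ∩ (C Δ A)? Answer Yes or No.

9 ∉ B and 9 ∉ A, so 9 ∉ B ∪ A
9 ∉ C and 9 ∉ A, so 9 ∉ C Δ A
9 ∉ (B ∪ A) and 9 ∉ (C Δ A), so 9 ∉ (B ∪ A) ∩ (C Δ A)

No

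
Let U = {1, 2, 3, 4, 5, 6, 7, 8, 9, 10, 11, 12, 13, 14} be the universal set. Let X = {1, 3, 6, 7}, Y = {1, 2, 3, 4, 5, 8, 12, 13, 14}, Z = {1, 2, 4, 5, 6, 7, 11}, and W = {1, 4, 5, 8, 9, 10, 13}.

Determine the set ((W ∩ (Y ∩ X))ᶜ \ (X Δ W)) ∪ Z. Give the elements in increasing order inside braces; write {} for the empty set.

{1, 2, 4, 5, 6, 7, 11, 12, 14}

Y ∩ X = {1, 3}
W ∩ (Y ∩ X) = {1}
(W ∩ (Y ∩ X))ᶜ = {2, 3, 4, 5, 6, 7, 8, 9, 10, 11, 12, 13, 14}
X Δ W = {3, 4, 5, 6, 7, 8, 9, 10, 13}
(W ∩ (Y ∩ X))ᶜ \ (X Δ W) = {2, 11, 12, 14}
((W ∩ (Y ∩ X))ᶜ \ (X Δ W)) ∪ Z = {1, 2, 4, 5, 6, 7, 11, 12, 14}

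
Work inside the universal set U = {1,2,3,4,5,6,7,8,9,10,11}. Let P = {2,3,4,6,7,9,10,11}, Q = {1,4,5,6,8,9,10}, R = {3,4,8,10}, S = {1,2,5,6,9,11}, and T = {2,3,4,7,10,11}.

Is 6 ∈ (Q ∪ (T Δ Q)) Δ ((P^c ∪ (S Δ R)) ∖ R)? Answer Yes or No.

No

6 ∉ T and 6 ∈ Q, so 6 ∈ T Δ Q
6 ∈ Q and 6 ∈ (T Δ Q), so 6 ∈ Q ∪ (T Δ Q)
6 ∈ P, so 6 ∉ P^c
6 ∈ S and 6 ∉ R, so 6 ∈ S Δ R
6 ∉ P^c and 6 ∈ (S Δ R), so 6 ∈ P^c ∪ (S Δ R)
6 ∈ (P^c ∪ (S Δ R)) and 6 ∉ R, so 6 ∈ (P^c ∪ (S Δ R)) ∖ R
6 ∈ (Q ∪ (T Δ Q)) and 6 ∈ ((P^c ∪ (S Δ R)) ∖ R), so 6 ∉ (Q ∪ (T Δ Q)) Δ ((P^c ∪ (S Δ R)) ∖ R)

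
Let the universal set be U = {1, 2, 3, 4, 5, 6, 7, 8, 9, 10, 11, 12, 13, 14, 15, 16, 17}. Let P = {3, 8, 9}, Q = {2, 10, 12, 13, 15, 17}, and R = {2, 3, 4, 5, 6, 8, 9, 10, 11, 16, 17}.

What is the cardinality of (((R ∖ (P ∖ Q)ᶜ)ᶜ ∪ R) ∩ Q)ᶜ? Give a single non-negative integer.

P ∖ Q = {3, 8, 9}
(P ∖ Q)ᶜ = {1, 2, 4, 5, 6, 7, 10, 11, 12, 13, 14, 15, 16, 17}
R ∖ (P ∖ Q)ᶜ = {3, 8, 9}
(R ∖ (P ∖ Q)ᶜ)ᶜ = {1, 2, 4, 5, 6, 7, 10, 11, 12, 13, 14, 15, 16, 17}
(R ∖ (P ∖ Q)ᶜ)ᶜ ∪ R = {1, 2, 3, 4, 5, 6, 7, 8, 9, 10, 11, 12, 13, 14, 15, 16, 17}
((R ∖ (P ∖ Q)ᶜ)ᶜ ∪ R) ∩ Q = {2, 10, 12, 13, 15, 17}
(((R ∖ (P ∖ Q)ᶜ)ᶜ ∪ R) ∩ Q)ᶜ = {1, 3, 4, 5, 6, 7, 8, 9, 11, 14, 16}
|(((R ∖ (P ∖ Q)ᶜ)ᶜ ∪ R) ∩ Q)ᶜ| = 11

11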